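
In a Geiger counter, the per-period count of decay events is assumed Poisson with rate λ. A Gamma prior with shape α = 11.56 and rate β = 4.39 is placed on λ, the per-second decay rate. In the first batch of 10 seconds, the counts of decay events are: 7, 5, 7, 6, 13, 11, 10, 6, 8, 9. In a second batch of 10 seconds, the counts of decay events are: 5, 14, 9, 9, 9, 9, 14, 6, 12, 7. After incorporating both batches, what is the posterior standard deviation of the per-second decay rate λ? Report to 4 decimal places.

With a Gamma(shape α, rate β) prior, the Poisson likelihood is conjugate: the posterior is Gamma(α + ΣXᵢ, β + n).
Batch 1: sum of counts S = 82 over n = 10 seconds.
After batch 1: Gamma(α+S, β+n) = Gamma(11.56+82, 4.39+10) = Gamma(93.56, 14.39).
Batch 2: sum of counts S = 94 over n = 10 seconds.
After batch 2: Gamma(α+S, β+n) = Gamma(93.56+94, 14.39+10) = Gamma(187.56, 24.39).
SD = √α/β = √187.56/24.39 = 0.5615.

0.5615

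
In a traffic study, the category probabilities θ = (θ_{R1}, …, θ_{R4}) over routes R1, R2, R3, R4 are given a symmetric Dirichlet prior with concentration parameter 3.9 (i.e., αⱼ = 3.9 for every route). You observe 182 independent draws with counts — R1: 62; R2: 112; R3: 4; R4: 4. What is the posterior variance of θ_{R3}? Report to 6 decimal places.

The Dirichlet prior is conjugate to the Multinomial likelihood: each posterior αⱼ = prior αⱼ + observed count nⱼ.
Posterior concentration: (65.9, 115.9, 7.9, 7.9), total = 197.6.
Var[θ_j] = α_j(Σα−α_j)/((Σα)²(Σα+1)) = 7.9·189.7/(197.6²·198.6) = 0.000193.

0.000193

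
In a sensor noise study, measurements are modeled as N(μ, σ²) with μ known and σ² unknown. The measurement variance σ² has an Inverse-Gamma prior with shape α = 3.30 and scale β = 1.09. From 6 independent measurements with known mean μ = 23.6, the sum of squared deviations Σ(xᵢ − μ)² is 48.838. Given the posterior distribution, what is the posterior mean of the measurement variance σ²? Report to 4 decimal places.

With known mean μ and an Inverse-Gamma(α, β) prior on σ², the Normal likelihood is conjugate: posterior is Inv-Gamma(α + n/2, β + Σ(xᵢ−μ)²/2).
Posterior: Inv-Gamma(3.30 + 6/2, 1.09 + 48.838/2) = Inv-Gamma(6.30, 25.5090).
E[σ²|data] = β/(α−1) = 25.5090/5.30 = 4.8130.

4.8130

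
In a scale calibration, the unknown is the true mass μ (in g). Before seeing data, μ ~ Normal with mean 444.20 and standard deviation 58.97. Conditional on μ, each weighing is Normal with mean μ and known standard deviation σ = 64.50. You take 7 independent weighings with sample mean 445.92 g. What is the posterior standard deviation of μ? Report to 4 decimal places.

For Normal data with known variance σ², a Normal(μ₀, σ₀²) prior on μ is conjugate. Posterior precision = 1/σ₀² + n/σ²; posterior mean is the precision-weighted average of μ₀ and x̄.
σ₀² = 58.97² = 3477.4609, σ² = 64.50² = 4160.25; σ² + n·σ₀² = 4160.25 + 7·3477.4609 = 28502.4763.
Posterior precision = 1/σ₀² + n/σ² = 1/3477.4609 + 7/4160.25 = (σ² + n·σ₀²)/(σ₀²σ²) = 28502.4763/(3477.4609·4160.25); posterior variance σₙ² = σ₀²σ²/(σ² + n·σ₀²) = 3477.4609·4160.25/28502.4763 = 507.573677.
Posterior SD = √σₙ² = √(3477.4609·4160.25/28502.4763) = 22.5294.

22.5294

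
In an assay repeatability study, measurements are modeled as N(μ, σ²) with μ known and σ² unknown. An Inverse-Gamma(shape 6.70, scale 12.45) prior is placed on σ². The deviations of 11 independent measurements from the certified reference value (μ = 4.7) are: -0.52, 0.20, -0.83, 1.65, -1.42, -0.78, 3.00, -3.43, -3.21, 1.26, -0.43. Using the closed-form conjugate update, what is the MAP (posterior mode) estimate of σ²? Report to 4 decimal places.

With known mean μ and an Inverse-Gamma(α, β) prior on σ², the Normal likelihood is conjugate: posterior is Inv-Gamma(α + n/2, β + Σ(xᵢ−μ)²/2).
Σ(xᵢ−μ)² = (-0.52)² + (0.20)² + (-0.83)² + (1.65)² + (-1.42)² + (-0.78)² + (3.00)² + (-3.43)² + (-3.21)² + (1.26)² + (-0.43)² = 39.1881.
Posterior: Inv-Gamma(6.70 + 11/2, 12.45 + 39.1881/2) = Inv-Gamma(12.20, 32.04405).
Mode = β/(α+1) = 32.04405/13.20 = 2.4276.

2.4276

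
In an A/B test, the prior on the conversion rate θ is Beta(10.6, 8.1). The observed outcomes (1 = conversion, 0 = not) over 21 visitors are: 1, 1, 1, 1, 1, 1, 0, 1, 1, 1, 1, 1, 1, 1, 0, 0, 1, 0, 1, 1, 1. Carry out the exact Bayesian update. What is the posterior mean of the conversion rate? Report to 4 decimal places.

0.6952

The Beta prior is conjugate to a Binomial/Bernoulli likelihood; the update adds successes to α and failures to β.
Posterior: Beta(α+k, β+n−k) = Beta(10.6+17, 8.1+4) = Beta(27.6, 12.1).
Posterior mean = α/(α+β) = 27.6/39.7 = 0.6952.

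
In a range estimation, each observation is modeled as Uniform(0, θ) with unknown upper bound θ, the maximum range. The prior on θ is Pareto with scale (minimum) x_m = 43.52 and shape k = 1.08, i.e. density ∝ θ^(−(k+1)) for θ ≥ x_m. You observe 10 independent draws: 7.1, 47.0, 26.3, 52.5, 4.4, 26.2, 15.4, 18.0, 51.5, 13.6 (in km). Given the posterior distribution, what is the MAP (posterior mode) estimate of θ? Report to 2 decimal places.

A Pareto(scale x_m, shape k) prior on the upper bound θ of Uniform(0, θ) is conjugate: posterior is Pareto(max(x_m, max xᵢ), k + n).
Sample maximum = 52.5; prior scale x_m = 43.52 → posterior scale = max = 52.50.
Posterior shape = 1.08 + 10 = 11.08.
The Pareto density is decreasing on [x_m, ∞), so the mode is x_m = 52.50.

52.50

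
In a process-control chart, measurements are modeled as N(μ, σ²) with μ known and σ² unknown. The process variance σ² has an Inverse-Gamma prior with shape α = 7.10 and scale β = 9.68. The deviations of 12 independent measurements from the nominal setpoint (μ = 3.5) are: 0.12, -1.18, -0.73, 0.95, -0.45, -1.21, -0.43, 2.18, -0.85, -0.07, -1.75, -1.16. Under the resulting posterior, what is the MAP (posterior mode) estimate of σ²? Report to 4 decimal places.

With known mean μ and an Inverse-Gamma(α, β) prior on σ², the Normal likelihood is conjugate: posterior is Inv-Gamma(α + n/2, β + Σ(xᵢ−μ)²/2).
Σ(xᵢ−μ)² = (0.12)² + (-1.18)² + (-0.73)² + (0.95)² + (-0.45)² + (-1.21)² + (-0.43)² + (2.18)² + (-0.85)² + (-0.07)² + (-1.75)² + (-1.16)² = 14.5816.
Posterior: Inv-Gamma(7.10 + 12/2, 9.68 + 14.5816/2) = Inv-Gamma(13.10, 16.97080).
Mode = β/(α+1) = 16.97080/14.10 = 1.2036.

1.2036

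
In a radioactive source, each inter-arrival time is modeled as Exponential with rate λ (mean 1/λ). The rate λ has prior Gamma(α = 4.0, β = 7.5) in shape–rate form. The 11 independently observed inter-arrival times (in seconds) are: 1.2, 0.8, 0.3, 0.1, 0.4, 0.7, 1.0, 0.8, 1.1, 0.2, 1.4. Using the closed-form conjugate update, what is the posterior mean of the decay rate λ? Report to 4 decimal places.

0.9677

With a Gamma(shape α, rate β) prior on the exponential rate λ, the posterior after n observations with total T = Σxᵢ is Gamma(α+n, β+T).
Sum of observations T = 8.0 seconds; n = 11.
Posterior: Gamma(4.0+11, 7.5+8.0) = Gamma(15.0, 15.5).
Posterior mean of λ = α/β = 15.0/15.5 = 0.9677.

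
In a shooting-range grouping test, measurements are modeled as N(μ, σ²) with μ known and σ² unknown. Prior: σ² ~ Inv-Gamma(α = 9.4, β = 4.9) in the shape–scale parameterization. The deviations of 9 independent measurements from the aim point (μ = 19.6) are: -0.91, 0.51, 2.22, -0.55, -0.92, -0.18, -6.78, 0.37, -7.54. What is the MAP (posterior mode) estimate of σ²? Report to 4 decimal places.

4.0253

With known mean μ and an Inverse-Gamma(α, β) prior on σ², the Normal likelihood is conjugate: posterior is Inv-Gamma(α + n/2, β + Σ(xᵢ−μ)²/2).
Σ(xᵢ−μ)² = (-0.91)² + (0.51)² + (2.22)² + (-0.55)² + (-0.92)² + (-0.18)² + (-6.78)² + (0.37)² + (-7.54)² = 110.1548.
Posterior: Inv-Gamma(9.4 + 9/2, 4.9 + 110.1548/2) = Inv-Gamma(13.90, 59.97740).
Mode = β/(α+1) = 59.97740/14.90 = 4.0253.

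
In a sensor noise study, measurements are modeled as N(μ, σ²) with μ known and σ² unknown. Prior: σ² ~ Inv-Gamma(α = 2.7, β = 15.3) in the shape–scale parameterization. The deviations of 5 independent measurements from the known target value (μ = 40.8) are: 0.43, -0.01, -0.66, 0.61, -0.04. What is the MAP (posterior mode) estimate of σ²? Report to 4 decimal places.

With known mean μ and an Inverse-Gamma(α, β) prior on σ², the Normal likelihood is conjugate: posterior is Inv-Gamma(α + n/2, β + Σ(xᵢ−μ)²/2).
Σ(xᵢ−μ)² = (0.43)² + (-0.01)² + (-0.66)² + (0.61)² + (-0.04)² = 0.9943.
Posterior: Inv-Gamma(2.7 + 5/2, 15.3 + 0.9943/2) = Inv-Gamma(5.20, 15.79715).
Mode = β/(α+1) = 15.79715/6.20 = 2.5479.

2.5479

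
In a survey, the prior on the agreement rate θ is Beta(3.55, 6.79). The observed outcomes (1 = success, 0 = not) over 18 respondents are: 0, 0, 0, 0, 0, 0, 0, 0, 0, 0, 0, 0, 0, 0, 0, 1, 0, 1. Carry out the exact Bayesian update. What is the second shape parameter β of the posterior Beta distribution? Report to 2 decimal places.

22.79

The Beta prior is conjugate to a Binomial/Bernoulli likelihood; the update adds successes to α and failures to β.
Posterior: Beta(α+k, β+n−k) = Beta(3.55+2, 6.79+16) = Beta(5.55, 22.79).
Posterior β = 22.79.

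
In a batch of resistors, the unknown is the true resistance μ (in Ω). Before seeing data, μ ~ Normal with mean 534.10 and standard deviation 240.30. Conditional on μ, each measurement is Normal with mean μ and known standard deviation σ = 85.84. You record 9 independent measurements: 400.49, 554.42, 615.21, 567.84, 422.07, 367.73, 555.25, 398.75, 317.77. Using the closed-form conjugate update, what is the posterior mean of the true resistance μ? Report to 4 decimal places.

For Normal data with known variance σ², a Normal(μ₀, σ₀²) prior on μ is conjugate. Posterior precision = 1/σ₀² + n/σ²; posterior mean is the precision-weighted average of μ₀ and x̄.
Σxᵢ = 400.49 + 554.42 + 615.21 + 567.84 + 422.07 + 367.73 + 555.25 + 398.75 + 317.77 = 4199.53, so n·x̄ = 4199.53.
σ₀² = 240.30² = 57744.09, σ² = 85.84² = 7368.5056; σ² + n·σ₀² = 7368.5056 + 9·57744.09 = 527065.3156.
Posterior mean = (μ₀/σ₀² + n·x̄/σ²)/(1/σ₀² + n/σ²) = (σ²·μ₀ + σ₀²·n·x̄)/(σ² + n·σ₀²) = (7368.5056·534.10 + 57744.09·4199.53)/527065.3156 = 246433557.11866/527065.3156 = 467.5579.

467.5579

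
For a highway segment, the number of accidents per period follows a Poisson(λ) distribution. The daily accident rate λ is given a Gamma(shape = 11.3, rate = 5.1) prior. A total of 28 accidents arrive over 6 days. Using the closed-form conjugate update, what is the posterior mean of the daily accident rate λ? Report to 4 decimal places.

3.5405

With a Gamma(shape α, rate β) prior, the Poisson likelihood is conjugate: the posterior is Gamma(α + ΣXᵢ, β + n).
Posterior: Gamma(α+S, β+n) = Gamma(11.3+28, 5.1+6) = Gamma(39.3, 11.1).
Posterior mean = α/β = 39.3/11.1 = 3.5405.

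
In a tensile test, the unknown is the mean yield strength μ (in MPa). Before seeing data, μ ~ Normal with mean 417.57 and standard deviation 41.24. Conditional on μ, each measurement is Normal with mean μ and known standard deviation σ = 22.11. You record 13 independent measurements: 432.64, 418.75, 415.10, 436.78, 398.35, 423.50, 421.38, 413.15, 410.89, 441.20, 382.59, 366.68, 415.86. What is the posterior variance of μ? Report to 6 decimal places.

36.790553

For Normal data with known variance σ², a Normal(μ₀, σ₀²) prior on μ is conjugate. Posterior precision = 1/σ₀² + n/σ²; posterior mean is the precision-weighted average of μ₀ and x̄.
σ₀² = 41.24² = 1700.7376, σ² = 22.11² = 488.8521; σ² + n·σ₀² = 488.8521 + 13·1700.7376 = 22598.4409.
Posterior precision = 1/σ₀² + n/σ² = 1/1700.7376 + 13/488.8521 = (σ² + n·σ₀²)/(σ₀²σ²) = 22598.4409/(1700.7376·488.8521); posterior variance σₙ² = σ₀²σ²/(σ² + n·σ₀²) = 1700.7376·488.8521/22598.4409 = 36.790553.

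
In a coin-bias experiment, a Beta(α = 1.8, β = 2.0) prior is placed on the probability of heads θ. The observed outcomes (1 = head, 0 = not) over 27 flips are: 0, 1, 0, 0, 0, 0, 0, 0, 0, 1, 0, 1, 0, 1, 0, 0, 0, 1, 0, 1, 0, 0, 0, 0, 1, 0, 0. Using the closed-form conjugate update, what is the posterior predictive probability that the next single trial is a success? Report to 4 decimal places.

0.2857

The Beta prior is conjugate to a Binomial/Bernoulli likelihood; the update adds successes to α and failures to β.
Posterior: Beta(α+k, β+n−k) = Beta(1.8+7, 2.0+20) = Beta(8.8, 22.0).
For a single future Bernoulli trial, P(success | data) = α/(α+β) = 0.2857.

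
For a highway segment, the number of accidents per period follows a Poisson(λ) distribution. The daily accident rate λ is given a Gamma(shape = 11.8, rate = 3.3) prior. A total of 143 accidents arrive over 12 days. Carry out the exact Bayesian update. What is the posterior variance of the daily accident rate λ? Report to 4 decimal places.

0.6613

With a Gamma(shape α, rate β) prior, the Poisson likelihood is conjugate: the posterior is Gamma(α + ΣXᵢ, β + n).
Posterior: Gamma(α+S, β+n) = Gamma(11.8+143, 3.3+12) = Gamma(154.8, 15.3).
Var = α/β² = 154.8/15.3² = 0.6613.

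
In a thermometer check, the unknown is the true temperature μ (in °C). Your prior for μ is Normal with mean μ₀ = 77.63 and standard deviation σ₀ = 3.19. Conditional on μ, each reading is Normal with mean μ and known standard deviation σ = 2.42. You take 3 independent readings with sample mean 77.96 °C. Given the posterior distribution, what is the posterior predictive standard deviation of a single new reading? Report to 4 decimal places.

2.7376

For Normal data with known variance σ², a Normal(μ₀, σ₀²) prior on μ is conjugate. Posterior precision = 1/σ₀² + n/σ²; posterior mean is the precision-weighted average of μ₀ and x̄.
σ₀² = 3.19² = 10.1761, σ² = 2.42² = 5.8564; σ² + n·σ₀² = 5.8564 + 3·10.1761 = 36.3847.
Posterior precision = 1/σ₀² + n/σ² = 1/10.1761 + 3/5.8564 = (σ² + n·σ₀²)/(σ₀²σ²) = 36.3847/(10.1761·5.8564); posterior variance σₙ² = σ₀²σ²/(σ² + n·σ₀²) = 10.1761·5.8564/36.3847 = 1.637922.
Predictive variance for one new observation = σₙ² + σ² = 10.1761·5.8564/36.3847 + 5.8564 = σ²·(σ₀² + 36.3847)/36.3847 = 5.8564·46.5608/36.3847 = 7.494322; SD = √(5.8564·46.5608/36.3847) = 2.7376.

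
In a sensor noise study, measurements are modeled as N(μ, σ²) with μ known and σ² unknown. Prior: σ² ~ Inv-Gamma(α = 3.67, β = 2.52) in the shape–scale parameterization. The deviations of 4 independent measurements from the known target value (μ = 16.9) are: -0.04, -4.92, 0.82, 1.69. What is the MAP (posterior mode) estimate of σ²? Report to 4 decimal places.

2.4570

With known mean μ and an Inverse-Gamma(α, β) prior on σ², the Normal likelihood is conjugate: posterior is Inv-Gamma(α + n/2, β + Σ(xᵢ−μ)²/2).
Σ(xᵢ−μ)² = (-0.04)² + (-4.92)² + (0.82)² + (1.69)² = 27.7365.
Posterior: Inv-Gamma(3.67 + 4/2, 2.52 + 27.7365/2) = Inv-Gamma(5.67, 16.38825).
Mode = β/(α+1) = 16.38825/6.67 = 2.4570.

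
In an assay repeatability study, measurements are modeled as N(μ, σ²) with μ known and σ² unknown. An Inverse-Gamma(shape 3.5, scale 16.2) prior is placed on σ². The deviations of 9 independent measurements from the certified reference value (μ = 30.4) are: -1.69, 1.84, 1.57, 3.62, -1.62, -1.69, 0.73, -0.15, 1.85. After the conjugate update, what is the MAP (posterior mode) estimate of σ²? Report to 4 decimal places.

With known mean μ and an Inverse-Gamma(α, β) prior on σ², the Normal likelihood is conjugate: posterior is Inv-Gamma(α + n/2, β + Σ(xᵢ−μ)²/2).
Σ(xᵢ−μ)² = (-1.69)² + (1.84)² + (1.57)² + (3.62)² + (-1.62)² + (-1.69)² + (0.73)² + (-0.15)² + (1.85)² = 31.2694.
Posterior: Inv-Gamma(3.5 + 9/2, 16.2 + 31.2694/2) = Inv-Gamma(8.00, 31.83470).
Mode = β/(α+1) = 31.83470/9.00 = 3.5372.

3.5372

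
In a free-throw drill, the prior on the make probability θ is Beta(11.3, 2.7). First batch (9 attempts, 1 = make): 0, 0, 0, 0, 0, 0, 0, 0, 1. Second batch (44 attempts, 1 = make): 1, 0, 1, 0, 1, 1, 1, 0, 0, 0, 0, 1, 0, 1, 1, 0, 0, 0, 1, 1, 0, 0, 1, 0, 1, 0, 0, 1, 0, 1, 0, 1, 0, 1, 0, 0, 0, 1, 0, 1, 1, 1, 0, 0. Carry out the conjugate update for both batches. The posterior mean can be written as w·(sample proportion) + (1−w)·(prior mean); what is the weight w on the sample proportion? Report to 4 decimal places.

0.7910

The Beta prior is conjugate to a Binomial/Bernoulli likelihood; the update adds successes to α and failures to β.
Total number of attempts: n = 9 + 44 = 53.
Posterior mean = (α₀+k)/(α₀+β₀+n) = [n/(α₀+β₀+n)]·(k/n) + [(α₀+β₀)/(α₀+β₀+n)]·α₀/(α₀+β₀), so only n and the prior enter the weight.
The weight on the data is w = n/(α₀+β₀+n) = 53/(11.3+2.7+53) = 53/67.0 = 0.7910.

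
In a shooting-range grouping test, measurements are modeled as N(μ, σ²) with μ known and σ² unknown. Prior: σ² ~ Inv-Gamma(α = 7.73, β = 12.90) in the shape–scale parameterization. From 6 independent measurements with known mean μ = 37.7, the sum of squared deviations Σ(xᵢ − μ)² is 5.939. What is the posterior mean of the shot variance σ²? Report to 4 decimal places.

With known mean μ and an Inverse-Gamma(α, β) prior on σ², the Normal likelihood is conjugate: posterior is Inv-Gamma(α + n/2, β + Σ(xᵢ−μ)²/2).
Posterior: Inv-Gamma(7.73 + 6/2, 12.90 + 5.939/2) = Inv-Gamma(10.73, 15.8695).
E[σ²|data] = β/(α−1) = 15.8695/9.73 = 1.6310.

1.6310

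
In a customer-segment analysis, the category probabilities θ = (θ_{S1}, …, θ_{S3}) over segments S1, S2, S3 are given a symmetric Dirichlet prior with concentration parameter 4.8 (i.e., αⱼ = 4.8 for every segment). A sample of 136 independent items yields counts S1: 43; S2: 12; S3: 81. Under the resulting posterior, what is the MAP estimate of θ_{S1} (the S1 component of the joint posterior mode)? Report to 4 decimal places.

The Dirichlet prior is conjugate to the Multinomial likelihood: each posterior αⱼ = prior αⱼ + observed count nⱼ.
Posterior concentration: (47.8, 16.8, 85.8), total = 150.4.
Joint mode component: (α_{S1}−1)/(Σα−K) = 46.8/147.4 = 0.3175.

0.3175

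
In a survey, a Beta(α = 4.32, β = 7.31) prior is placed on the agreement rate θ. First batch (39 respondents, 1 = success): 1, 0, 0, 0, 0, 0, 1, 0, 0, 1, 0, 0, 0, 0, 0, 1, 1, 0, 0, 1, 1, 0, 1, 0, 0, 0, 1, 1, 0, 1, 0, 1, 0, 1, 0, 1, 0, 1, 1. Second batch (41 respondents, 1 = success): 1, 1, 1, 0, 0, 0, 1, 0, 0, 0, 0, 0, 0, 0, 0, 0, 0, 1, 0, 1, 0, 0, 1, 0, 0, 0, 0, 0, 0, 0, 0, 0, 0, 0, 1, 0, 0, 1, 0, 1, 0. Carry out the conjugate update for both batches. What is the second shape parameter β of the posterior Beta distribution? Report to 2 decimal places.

The Beta prior is conjugate to a Binomial/Bernoulli likelihood; the update adds successes to α and failures to β.
After batch 1: Beta(4.32+16, 7.31+23) = Beta(20.32, 30.31).
After batch 2: Beta(20.32+10, 30.31+31) = Beta(30.32, 61.31).
Posterior β = 61.31.

61.31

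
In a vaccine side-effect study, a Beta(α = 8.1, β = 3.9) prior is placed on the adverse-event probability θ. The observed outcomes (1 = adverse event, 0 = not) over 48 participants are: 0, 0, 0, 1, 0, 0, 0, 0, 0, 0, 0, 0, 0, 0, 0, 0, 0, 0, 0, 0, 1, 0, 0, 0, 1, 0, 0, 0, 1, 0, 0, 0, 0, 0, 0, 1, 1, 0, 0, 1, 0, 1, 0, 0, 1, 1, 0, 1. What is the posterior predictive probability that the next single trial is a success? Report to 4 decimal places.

The Beta prior is conjugate to a Binomial/Bernoulli likelihood; the update adds successes to α and failures to β.
Posterior: Beta(α+k, β+n−k) = Beta(8.1+11, 3.9+37) = Beta(19.1, 40.9).
For a single future Bernoulli trial, P(success | data) = α/(α+β) = 0.3183.

0.3183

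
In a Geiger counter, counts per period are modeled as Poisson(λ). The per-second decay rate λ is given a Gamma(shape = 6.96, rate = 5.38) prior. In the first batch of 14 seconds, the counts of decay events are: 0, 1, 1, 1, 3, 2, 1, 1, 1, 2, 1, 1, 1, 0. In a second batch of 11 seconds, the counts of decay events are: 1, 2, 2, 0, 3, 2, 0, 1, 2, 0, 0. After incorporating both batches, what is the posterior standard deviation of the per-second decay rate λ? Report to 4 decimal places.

0.1974

With a Gamma(shape α, rate β) prior, the Poisson likelihood is conjugate: the posterior is Gamma(α + ΣXᵢ, β + n).
Batch 1: sum of counts S = 16 over n = 14 seconds.
After batch 1: Gamma(α+S, β+n) = Gamma(6.96+16, 5.38+14) = Gamma(22.96, 19.38).
Batch 2: sum of counts S = 13 over n = 11 seconds.
After batch 2: Gamma(α+S, β+n) = Gamma(22.96+13, 19.38+11) = Gamma(35.96, 30.38).
SD = √α/β = √35.96/30.38 = 0.1974.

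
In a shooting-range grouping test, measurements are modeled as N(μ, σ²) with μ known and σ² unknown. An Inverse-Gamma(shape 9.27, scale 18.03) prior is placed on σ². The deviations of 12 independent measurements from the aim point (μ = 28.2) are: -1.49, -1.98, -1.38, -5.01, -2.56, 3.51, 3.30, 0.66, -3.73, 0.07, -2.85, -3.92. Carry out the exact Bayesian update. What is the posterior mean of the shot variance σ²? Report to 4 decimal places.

4.7937

With known mean μ and an Inverse-Gamma(α, β) prior on σ², the Normal likelihood is conjugate: posterior is Inv-Gamma(α + n/2, β + Σ(xᵢ−μ)²/2).
Σ(xᵢ−μ)² = (-1.49)² + (-1.98)² + (-1.38)² + (-5.01)² + (-2.56)² + (3.51)² + (3.30)² + (0.66)² + (-3.73)² + (0.07)² + (-2.85)² + (-3.92)² = 100.7510.
Posterior: Inv-Gamma(9.27 + 12/2, 18.03 + 100.7510/2) = Inv-Gamma(15.27, 68.40550).
E[σ²|data] = β/(α−1) = 68.40550/14.27 = 4.7937.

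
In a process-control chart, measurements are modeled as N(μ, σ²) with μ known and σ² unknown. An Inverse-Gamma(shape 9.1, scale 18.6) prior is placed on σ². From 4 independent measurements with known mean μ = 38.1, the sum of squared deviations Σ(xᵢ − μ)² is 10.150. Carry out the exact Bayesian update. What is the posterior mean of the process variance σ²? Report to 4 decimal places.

With known mean μ and an Inverse-Gamma(α, β) prior on σ², the Normal likelihood is conjugate: posterior is Inv-Gamma(α + n/2, β + Σ(xᵢ−μ)²/2).
Posterior: Inv-Gamma(9.1 + 4/2, 18.6 + 10.150/2) = Inv-Gamma(11.10, 23.6750).
E[σ²|data] = β/(α−1) = 23.6750/10.10 = 2.3441.

2.3441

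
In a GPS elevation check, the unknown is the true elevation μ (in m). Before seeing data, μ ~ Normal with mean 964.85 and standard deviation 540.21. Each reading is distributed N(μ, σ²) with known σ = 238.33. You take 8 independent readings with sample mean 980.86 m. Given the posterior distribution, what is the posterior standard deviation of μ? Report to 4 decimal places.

For Normal data with known variance σ², a Normal(μ₀, σ₀²) prior on μ is conjugate. Posterior precision = 1/σ₀² + n/σ²; posterior mean is the precision-weighted average of μ₀ and x̄.
σ₀² = 540.21² = 291826.8441, σ² = 238.33² = 56801.1889; σ² + n·σ₀² = 56801.1889 + 8·291826.8441 = 2391415.9417.
Posterior precision = 1/σ₀² + n/σ² = 1/291826.8441 + 8/56801.1889 = (σ² + n·σ₀²)/(σ₀²σ²) = 2391415.9417/(291826.8441·56801.1889); posterior variance σₙ² = σ₀²σ²/(σ² + n·σ₀²) = 291826.8441·56801.1889/2391415.9417 = 6931.505059.
Posterior SD = √σₙ² = √(291826.8441·56801.1889/2391415.9417) = 83.2557.

83.2557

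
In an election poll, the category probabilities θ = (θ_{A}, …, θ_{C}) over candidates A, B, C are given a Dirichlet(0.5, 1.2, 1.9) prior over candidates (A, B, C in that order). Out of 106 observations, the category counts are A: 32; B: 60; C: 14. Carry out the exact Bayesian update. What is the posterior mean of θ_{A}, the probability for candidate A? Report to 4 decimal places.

The Dirichlet prior is conjugate to the Multinomial likelihood: each posterior αⱼ = prior αⱼ + observed count nⱼ.
Posterior concentration: (32.5, 61.2, 15.9), total = 109.6.
E[θ_{A}|data] = α_{A}/Σα = 32.5/109.6 = 0.2965.

0.2965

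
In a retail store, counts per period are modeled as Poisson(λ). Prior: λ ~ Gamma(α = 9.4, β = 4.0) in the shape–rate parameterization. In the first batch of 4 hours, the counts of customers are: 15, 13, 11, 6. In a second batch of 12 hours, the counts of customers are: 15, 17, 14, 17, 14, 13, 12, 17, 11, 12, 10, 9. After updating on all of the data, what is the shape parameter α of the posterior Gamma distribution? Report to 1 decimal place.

215.4

With a Gamma(shape α, rate β) prior, the Poisson likelihood is conjugate: the posterior is Gamma(α + ΣXᵢ, β + n).
Batch 1: sum of counts S = 45 over n = 4 hours.
After batch 1: Gamma(α+S, β+n) = Gamma(9.4+45, 4.0+4) = Gamma(54.4, 8.0).
Batch 2: sum of counts S = 161 over n = 12 hours.
After batch 2: Gamma(α+S, β+n) = Gamma(54.4+161, 8.0+12) = Gamma(215.4, 20.0).
Posterior α = 215.4.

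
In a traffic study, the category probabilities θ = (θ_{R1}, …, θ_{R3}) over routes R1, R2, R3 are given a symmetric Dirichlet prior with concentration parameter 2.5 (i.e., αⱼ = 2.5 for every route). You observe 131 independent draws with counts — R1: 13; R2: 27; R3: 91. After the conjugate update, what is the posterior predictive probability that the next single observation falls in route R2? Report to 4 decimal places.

The Dirichlet prior is conjugate to the Multinomial likelihood: each posterior αⱼ = prior αⱼ + observed count nⱼ.
Posterior concentration: (15.5, 29.5, 93.5), total = 138.5.
P(next = R2 | data) = α_{R2}/Σα = 0.2130.

0.2130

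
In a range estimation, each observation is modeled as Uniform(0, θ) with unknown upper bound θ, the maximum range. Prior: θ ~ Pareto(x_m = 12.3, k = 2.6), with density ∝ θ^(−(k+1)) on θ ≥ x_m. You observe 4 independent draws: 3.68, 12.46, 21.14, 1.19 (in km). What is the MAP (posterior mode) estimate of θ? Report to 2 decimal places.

A Pareto(scale x_m, shape k) prior on the upper bound θ of Uniform(0, θ) is conjugate: posterior is Pareto(max(x_m, max xᵢ), k + n).
Sample maximum = 21.14; prior scale x_m = 12.3 → posterior scale = max = 21.14.
Posterior shape = 2.6 + 4 = 6.6.
The Pareto density is decreasing on [x_m, ∞), so the mode is x_m = 21.14.

21.14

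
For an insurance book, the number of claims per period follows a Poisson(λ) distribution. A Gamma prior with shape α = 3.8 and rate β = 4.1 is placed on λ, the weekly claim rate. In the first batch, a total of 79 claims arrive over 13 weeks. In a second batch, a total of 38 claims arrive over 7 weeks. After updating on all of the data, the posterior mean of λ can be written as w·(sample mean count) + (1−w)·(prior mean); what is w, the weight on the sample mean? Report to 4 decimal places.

0.8299

With a Gamma(shape α, rate β) prior, the Poisson likelihood is conjugate: the posterior is Gamma(α + ΣXᵢ, β + n).
Total number of weeks: n = 13 + 7 = 20.
Posterior mean = (α₀+S)/(β₀+n) = [n/(β₀+n)]·(S/n) + [β₀/(β₀+n)]·(α₀/β₀), so only n and β₀ enter the weight.
Weight on data w = n/(β₀+n) = 20/(4.1+20) = 20/24.1 = 0.8299.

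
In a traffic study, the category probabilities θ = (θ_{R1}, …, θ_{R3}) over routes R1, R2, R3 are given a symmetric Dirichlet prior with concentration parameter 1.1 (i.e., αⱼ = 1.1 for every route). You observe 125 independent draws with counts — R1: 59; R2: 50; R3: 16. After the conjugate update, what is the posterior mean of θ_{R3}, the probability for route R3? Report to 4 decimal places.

The Dirichlet prior is conjugate to the Multinomial likelihood: each posterior αⱼ = prior αⱼ + observed count nⱼ.
Posterior concentration: (60.1, 51.1, 17.1), total = 128.3.
E[θ_{R3}|data] = α_{R3}/Σα = 17.1/128.3 = 0.1333.

0.1333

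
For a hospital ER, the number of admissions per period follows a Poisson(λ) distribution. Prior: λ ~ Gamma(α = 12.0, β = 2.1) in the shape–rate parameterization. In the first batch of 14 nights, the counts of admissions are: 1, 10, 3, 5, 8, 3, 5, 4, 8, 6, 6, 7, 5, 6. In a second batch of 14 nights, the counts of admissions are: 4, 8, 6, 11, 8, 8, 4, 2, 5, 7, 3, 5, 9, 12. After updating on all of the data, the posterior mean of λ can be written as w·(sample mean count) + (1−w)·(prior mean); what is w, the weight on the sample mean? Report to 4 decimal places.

With a Gamma(shape α, rate β) prior, the Poisson likelihood is conjugate: the posterior is Gamma(α + ΣXᵢ, β + n).
Total number of nights: n = 14 + 14 = 28.
Posterior mean = (α₀+S)/(β₀+n) = [n/(β₀+n)]·(S/n) + [β₀/(β₀+n)]·(α₀/β₀), so only n and β₀ enter the weight.
Weight on data w = n/(β₀+n) = 28/(2.1+28) = 28/30.1 = 0.9302.

0.9302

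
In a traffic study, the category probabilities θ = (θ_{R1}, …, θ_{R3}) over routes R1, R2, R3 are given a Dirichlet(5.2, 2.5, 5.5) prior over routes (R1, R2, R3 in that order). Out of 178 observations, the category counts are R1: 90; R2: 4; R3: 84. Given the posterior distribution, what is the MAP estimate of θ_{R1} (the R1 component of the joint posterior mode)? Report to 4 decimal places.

0.5005

The Dirichlet prior is conjugate to the Multinomial likelihood: each posterior αⱼ = prior αⱼ + observed count nⱼ.
Posterior concentration: (95.2, 6.5, 89.5), total = 191.2.
Joint mode component: (α_{R1}−1)/(Σα−K) = 94.2/188.2 = 0.5005.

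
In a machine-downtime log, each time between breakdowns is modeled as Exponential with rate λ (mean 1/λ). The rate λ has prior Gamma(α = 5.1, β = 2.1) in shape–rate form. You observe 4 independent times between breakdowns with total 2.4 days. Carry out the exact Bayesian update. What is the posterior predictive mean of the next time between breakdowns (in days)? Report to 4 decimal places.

With a Gamma(shape α, rate β) prior on the exponential rate λ, the posterior after n observations with total T = Σxᵢ is Gamma(α+n, β+T).
Posterior: Gamma(5.1+4, 2.1+2.4) = Gamma(9.1, 4.5).
The predictive distribution for the next observation is Lomax; its mean is β/(α−1) = 4.5/8.1 = 0.5556.

0.5556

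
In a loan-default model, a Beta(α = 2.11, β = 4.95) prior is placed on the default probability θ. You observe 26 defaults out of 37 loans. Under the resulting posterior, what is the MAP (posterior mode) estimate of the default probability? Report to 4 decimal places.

0.6446

The Beta prior is conjugate to a Binomial/Bernoulli likelihood; the update adds successes to α and failures to β.
Posterior: Beta(α+k, β+n−k) = Beta(2.11+26, 4.95+11) = Beta(28.11, 15.95).
Mode of Beta(a,b) for a,b>1 is (a−1)/(a+b−2) = 27.11/42.06 = 0.6446.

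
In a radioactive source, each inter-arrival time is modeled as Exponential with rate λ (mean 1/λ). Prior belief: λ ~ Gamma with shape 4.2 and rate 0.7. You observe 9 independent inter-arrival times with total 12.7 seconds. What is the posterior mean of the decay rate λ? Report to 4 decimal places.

0.9851

With a Gamma(shape α, rate β) prior on the exponential rate λ, the posterior after n observations with total T = Σxᵢ is Gamma(α+n, β+T).
Posterior: Gamma(4.2+9, 0.7+12.7) = Gamma(13.2, 13.4).
Posterior mean of λ = α/β = 13.2/13.4 = 0.9851.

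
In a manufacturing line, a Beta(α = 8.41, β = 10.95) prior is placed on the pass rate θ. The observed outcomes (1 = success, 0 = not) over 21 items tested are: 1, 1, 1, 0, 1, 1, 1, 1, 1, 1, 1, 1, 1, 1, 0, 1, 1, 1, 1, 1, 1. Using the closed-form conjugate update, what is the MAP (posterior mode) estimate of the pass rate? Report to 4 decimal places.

The Beta prior is conjugate to a Binomial/Bernoulli likelihood; the update adds successes to α and failures to β.
Posterior: Beta(α+k, β+n−k) = Beta(8.41+19, 10.95+2) = Beta(27.41, 12.95).
Mode of Beta(a,b) for a,b>1 is (a−1)/(a+b−2) = 26.41/38.36 = 0.6885.

0.6885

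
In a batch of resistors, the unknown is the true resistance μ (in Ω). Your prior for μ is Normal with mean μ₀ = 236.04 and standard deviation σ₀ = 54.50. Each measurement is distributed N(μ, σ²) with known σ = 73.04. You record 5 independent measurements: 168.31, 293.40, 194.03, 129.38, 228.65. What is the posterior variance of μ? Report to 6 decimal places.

For Normal data with known variance σ², a Normal(μ₀, σ₀²) prior on μ is conjugate. Posterior precision = 1/σ₀² + n/σ²; posterior mean is the precision-weighted average of μ₀ and x̄.
σ₀² = 54.50² = 2970.25, σ² = 73.04² = 5334.8416; σ² + n·σ₀² = 5334.8416 + 5·2970.25 = 20186.0916.
Posterior precision = 1/σ₀² + n/σ² = 1/2970.25 + 5/5334.8416 = (σ² + n·σ₀²)/(σ₀²σ²) = 20186.0916/(2970.25·5334.8416); posterior variance σₙ² = σ₀²σ²/(σ² + n·σ₀²) = 2970.25·5334.8416/20186.0916 = 784.986692.

784.986692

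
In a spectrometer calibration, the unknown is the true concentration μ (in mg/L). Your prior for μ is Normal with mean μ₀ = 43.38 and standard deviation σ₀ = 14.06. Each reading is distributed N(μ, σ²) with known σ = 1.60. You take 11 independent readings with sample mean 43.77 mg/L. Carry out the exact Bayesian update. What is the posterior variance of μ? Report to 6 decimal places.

0.232454

For Normal data with known variance σ², a Normal(μ₀, σ₀²) prior on μ is conjugate. Posterior precision = 1/σ₀² + n/σ²; posterior mean is the precision-weighted average of μ₀ and x̄.
σ₀² = 14.06² = 197.6836, σ² = 1.60² = 2.56; σ² + n·σ₀² = 2.56 + 11·197.6836 = 2177.0796.
Posterior precision = 1/σ₀² + n/σ² = 1/197.6836 + 11/2.56 = (σ² + n·σ₀²)/(σ₀²σ²) = 2177.0796/(197.6836·2.56); posterior variance σₙ² = σ₀²σ²/(σ² + n·σ₀²) = 197.6836·2.56/2177.0796 = 0.232454.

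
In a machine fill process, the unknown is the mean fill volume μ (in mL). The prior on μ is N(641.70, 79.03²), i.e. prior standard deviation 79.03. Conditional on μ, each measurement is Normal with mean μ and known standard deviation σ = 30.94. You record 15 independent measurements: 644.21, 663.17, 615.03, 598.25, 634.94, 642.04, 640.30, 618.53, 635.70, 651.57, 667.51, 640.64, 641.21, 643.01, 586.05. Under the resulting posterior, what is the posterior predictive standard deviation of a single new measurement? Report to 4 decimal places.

For Normal data with known variance σ², a Normal(μ₀, σ₀²) prior on μ is conjugate. Posterior precision = 1/σ₀² + n/σ²; posterior mean is the precision-weighted average of μ₀ and x̄.
σ₀² = 79.03² = 6245.7409, σ² = 30.94² = 957.2836; σ² + n·σ₀² = 957.2836 + 15·6245.7409 = 94643.3971.
Posterior precision = 1/σ₀² + n/σ² = 1/6245.7409 + 15/957.2836 = (σ² + n·σ₀²)/(σ₀²σ²) = 94643.3971/(6245.7409·957.2836); posterior variance σₙ² = σ₀²σ²/(σ² + n·σ₀²) = 6245.7409·957.2836/94643.3971 = 63.173402.
Predictive variance for one new observation = σₙ² + σ² = 6245.7409·957.2836/94643.3971 + 957.2836 = σ²·(σ₀² + 94643.3971)/94643.3971 = 957.2836·100889.138/94643.3971 = 1020.457002; SD = √(957.2836·100889.138/94643.3971) = 31.9446.

31.9446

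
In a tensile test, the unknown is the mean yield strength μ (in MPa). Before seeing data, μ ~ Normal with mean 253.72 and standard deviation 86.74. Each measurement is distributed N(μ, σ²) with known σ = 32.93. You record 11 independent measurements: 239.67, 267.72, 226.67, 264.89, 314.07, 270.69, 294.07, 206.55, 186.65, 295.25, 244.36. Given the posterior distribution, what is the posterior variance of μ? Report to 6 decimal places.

97.305507

For Normal data with known variance σ², a Normal(μ₀, σ₀²) prior on μ is conjugate. Posterior precision = 1/σ₀² + n/σ²; posterior mean is the precision-weighted average of μ₀ and x̄.
σ₀² = 86.74² = 7523.8276, σ² = 32.93² = 1084.3849; σ² + n·σ₀² = 1084.3849 + 11·7523.8276 = 83846.4885.
Posterior precision = 1/σ₀² + n/σ² = 1/7523.8276 + 11/1084.3849 = (σ² + n·σ₀²)/(σ₀²σ²) = 83846.4885/(7523.8276·1084.3849); posterior variance σₙ² = σ₀²σ²/(σ² + n·σ₀²) = 7523.8276·1084.3849/83846.4885 = 97.305507.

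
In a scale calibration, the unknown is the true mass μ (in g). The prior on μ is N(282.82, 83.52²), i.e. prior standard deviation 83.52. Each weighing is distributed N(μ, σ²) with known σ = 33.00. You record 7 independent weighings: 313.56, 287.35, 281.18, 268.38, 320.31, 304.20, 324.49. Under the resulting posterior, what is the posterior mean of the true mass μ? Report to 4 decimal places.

299.5511

For Normal data with known variance σ², a Normal(μ₀, σ₀²) prior on μ is conjugate. Posterior precision = 1/σ₀² + n/σ²; posterior mean is the precision-weighted average of μ₀ and x̄.
Σxᵢ = 313.56 + 287.35 + 281.18 + 268.38 + 320.31 + 304.20 + 324.49 = 2099.47, so n·x̄ = 2099.47.
σ₀² = 83.52² = 6975.5904, σ² = 33.00² = 1089; σ² + n·σ₀² = 1089 + 7·6975.5904 = 49918.1328.
Posterior mean = (μ₀/σ₀² + n·x̄/σ²)/(1/σ₀² + n/σ²) = (σ²·μ₀ + σ₀²·n·x̄)/(σ² + n·σ₀²) = (1089·282.82 + 6975.5904·2099.47)/49918.1328 = 14953033.757088/49918.1328 = 299.5511.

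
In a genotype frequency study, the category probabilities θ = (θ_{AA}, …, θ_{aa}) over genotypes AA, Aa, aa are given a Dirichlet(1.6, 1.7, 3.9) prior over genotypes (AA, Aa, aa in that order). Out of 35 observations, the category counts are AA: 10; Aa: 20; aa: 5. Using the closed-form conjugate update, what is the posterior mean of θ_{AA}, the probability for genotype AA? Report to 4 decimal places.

0.2749

The Dirichlet prior is conjugate to the Multinomial likelihood: each posterior αⱼ = prior αⱼ + observed count nⱼ.
Posterior concentration: (11.6, 21.7, 8.9), total = 42.2.
E[θ_{AA}|data] = α_{AA}/Σα = 11.6/42.2 = 0.2749.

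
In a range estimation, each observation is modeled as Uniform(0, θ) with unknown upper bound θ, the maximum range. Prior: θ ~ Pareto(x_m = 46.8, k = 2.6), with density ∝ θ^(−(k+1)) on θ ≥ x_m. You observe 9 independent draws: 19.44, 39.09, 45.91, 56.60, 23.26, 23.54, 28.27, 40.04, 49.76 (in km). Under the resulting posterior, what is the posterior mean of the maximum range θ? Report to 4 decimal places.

A Pareto(scale x_m, shape k) prior on the upper bound θ of Uniform(0, θ) is conjugate: posterior is Pareto(max(x_m, max xᵢ), k + n).
Sample maximum = 56.60; prior scale x_m = 46.8 → posterior scale = max = 56.60.
Posterior shape = 2.6 + 9 = 11.6.
E[θ|data] = k·x_m/(k−1) = 11.6·56.60/10.6 = 61.9396.

61.9396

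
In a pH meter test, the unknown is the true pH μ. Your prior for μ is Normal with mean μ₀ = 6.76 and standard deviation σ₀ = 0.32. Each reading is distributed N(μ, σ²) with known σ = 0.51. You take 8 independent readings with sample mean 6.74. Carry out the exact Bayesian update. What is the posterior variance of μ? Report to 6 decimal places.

0.024677

For Normal data with known variance σ², a Normal(μ₀, σ₀²) prior on μ is conjugate. Posterior precision = 1/σ₀² + n/σ²; posterior mean is the precision-weighted average of μ₀ and x̄.
σ₀² = 0.32² = 0.1024, σ² = 0.51² = 0.2601; σ² + n·σ₀² = 0.2601 + 8·0.1024 = 1.0793.
Posterior precision = 1/σ₀² + n/σ² = 1/0.1024 + 8/0.2601 = (σ² + n·σ₀²)/(σ₀²σ²) = 1.0793/(0.1024·0.2601); posterior variance σₙ² = σ₀²σ²/(σ² + n·σ₀²) = 0.1024·0.2601/1.0793 = 0.024677.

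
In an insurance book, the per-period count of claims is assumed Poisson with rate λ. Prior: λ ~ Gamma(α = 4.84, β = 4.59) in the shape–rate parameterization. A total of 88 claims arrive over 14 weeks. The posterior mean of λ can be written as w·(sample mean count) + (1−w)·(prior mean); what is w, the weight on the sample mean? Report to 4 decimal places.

0.7531

With a Gamma(shape α, rate β) prior, the Poisson likelihood is conjugate: the posterior is Gamma(α + ΣXᵢ, β + n).
Posterior mean = (α₀+S)/(β₀+n) = [n/(β₀+n)]·(S/n) + [β₀/(β₀+n)]·(α₀/β₀), so only n and β₀ enter the weight.
Weight on data w = n/(β₀+n) = 14/(4.59+14) = 14/18.59 = 0.7531.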